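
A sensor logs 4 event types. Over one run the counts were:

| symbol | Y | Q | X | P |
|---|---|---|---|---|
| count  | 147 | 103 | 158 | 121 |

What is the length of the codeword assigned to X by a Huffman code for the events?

2

Huffman merges, smallest pair first:
combine Q(103), P(121) → 224
combine Y(147), X(158) → 305
combine 224, 305 → 529
X sits 2 levels below the root, so its codeword is 2 bits.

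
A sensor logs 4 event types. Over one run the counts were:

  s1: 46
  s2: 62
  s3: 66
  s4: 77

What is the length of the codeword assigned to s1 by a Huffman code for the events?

2

Build the tree from the bottom:
combine s1(46), s2(62) → 108
combine s3(66), s4(77) → 143
combine 108, 143 → 251
s1 sits 2 levels below the root, so its codeword is 2 bits.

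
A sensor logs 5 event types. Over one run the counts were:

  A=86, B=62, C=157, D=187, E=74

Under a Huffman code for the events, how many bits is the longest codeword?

Merge the two lowest-weight nodes at each step:
combine B(62), E(74) → 136
combine A(86), 136 → 222
combine C(157), D(187) → 344
combine 222, 344 → 566
The first pair merged (B, E) ends up deepest, at depth 3.

3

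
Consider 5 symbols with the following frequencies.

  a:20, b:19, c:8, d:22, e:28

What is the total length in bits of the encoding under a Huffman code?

Build the Huffman tree bottom-up:
merge c(8) and b(19): 27
merge a(20) and d(22): 42
merge 27 and e(28): 55
merge 42 and 55: 97
Total encoded bits = sum of merged weights = 27 + 42 + 55 + 97 = 221.

221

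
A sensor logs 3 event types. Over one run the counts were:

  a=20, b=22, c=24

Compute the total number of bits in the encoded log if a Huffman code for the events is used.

Build the Huffman tree bottom-up:
combine a(20), b(22) → 42
combine c(24), 42 → 66
The encoded length is the sum of every internal node's weight: 42 + 66 = 108 bits.

108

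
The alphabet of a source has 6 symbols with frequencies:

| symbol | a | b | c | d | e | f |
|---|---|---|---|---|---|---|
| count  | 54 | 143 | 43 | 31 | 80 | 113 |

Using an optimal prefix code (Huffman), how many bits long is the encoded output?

Build the Huffman tree bottom-up:
combine d(31), c(43) → 74
combine a(54), 74 → 128
combine e(80), f(113) → 193
combine 128, b(143) → 271
combine 193, 271 → 464
Each symbol's bit-cost is frequency × depth; summing gives 1130 bits (equivalently 74 + 128 + 193 + 271 + 464).

1130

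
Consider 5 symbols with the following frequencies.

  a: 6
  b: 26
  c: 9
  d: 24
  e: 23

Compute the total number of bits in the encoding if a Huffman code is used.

Build the Huffman tree bottom-up:
merge a(6) and c(9): 15
merge 15 and e(23): 38
merge d(24) and b(26): 50
merge 38 and 50: 88
Total encoded bits = sum of merged weights = 15 + 38 + 50 + 88 = 191.

191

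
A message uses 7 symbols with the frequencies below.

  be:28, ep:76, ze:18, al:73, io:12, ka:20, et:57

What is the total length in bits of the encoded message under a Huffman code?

Greedily combine the two least-frequent nodes:
io(12) + ze(18) → 30
ka(20) + be(28) → 48
30 + 48 → 78
et(57) + al(73) → 130
ep(76) + 78 → 154
130 + 154 → 284
Total encoded bits = sum of merged weights = 30 + 48 + 78 + 130 + 154 + 284 = 724.

724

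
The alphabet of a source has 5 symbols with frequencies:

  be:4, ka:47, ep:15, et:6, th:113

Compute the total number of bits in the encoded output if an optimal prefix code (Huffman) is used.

292

Build the Huffman tree bottom-up:
be(4) + et(6) → 10
10 + ep(15) → 25
25 + ka(47) → 72
72 + th(113) → 185
Each symbol's bit-cost is frequency × depth; summing gives 292 bits (equivalently 10 + 25 + 72 + 185).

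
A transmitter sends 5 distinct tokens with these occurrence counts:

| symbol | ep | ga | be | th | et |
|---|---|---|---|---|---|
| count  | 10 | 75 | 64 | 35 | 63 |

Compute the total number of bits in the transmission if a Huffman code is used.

Merge the two smallest weights repeatedly:
merge ep(10) and th(35): 45
merge 45 and et(63): 108
merge be(64) and ga(75): 139
merge 108 and 139: 247
Total encoded bits = sum of merged weights = 45 + 108 + 139 + 247 = 539.

539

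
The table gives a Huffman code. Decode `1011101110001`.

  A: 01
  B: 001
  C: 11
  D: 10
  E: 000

Read left to right; each codeword is recognised as soon as it completes (prefix code):
  10→D | 11→C | 10→D | 11→C | 10→D | 001→B
Decoded message: DCDCDB

DCDCDB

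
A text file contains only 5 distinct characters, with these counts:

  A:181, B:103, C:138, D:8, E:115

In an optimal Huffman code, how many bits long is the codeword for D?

3

Build the tree from the bottom:
combine D(8), B(103) → 111
combine 111, E(115) → 226
combine C(138), A(181) → 319
combine 226, 319 → 545
The subtree containing D is merged 3 times, so code length = 3.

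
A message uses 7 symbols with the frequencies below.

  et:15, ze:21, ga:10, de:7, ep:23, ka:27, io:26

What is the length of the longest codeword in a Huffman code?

Merge the two lowest-weight nodes at each step:
combine de(7), ga(10) → 17
combine et(15), 17 → 32
combine ze(21), ep(23) → 44
combine io(26), ka(27) → 53
combine 32, 44 → 76
combine 53, 76 → 129
The first pair merged (de, ga) ends up deepest, at depth 4.

4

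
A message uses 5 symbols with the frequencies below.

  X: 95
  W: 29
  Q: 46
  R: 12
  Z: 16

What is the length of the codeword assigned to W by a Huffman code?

3

Build the tree from the bottom:
combine R(12), Z(16) → 28
combine 28, W(29) → 57
combine Q(46), 57 → 103
combine X(95), 103 → 198
W sits 3 levels below the root, so its codeword is 3 bits.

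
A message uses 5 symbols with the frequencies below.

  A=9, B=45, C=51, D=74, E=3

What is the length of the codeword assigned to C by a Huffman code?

2

Build the tree from the bottom:
E(3) + A(9) → 12
12 + B(45) → 57
C(51) + 57 → 108
D(74) + 108 → 182
C's leaf is at depth 2, giving a 2-bit codeword.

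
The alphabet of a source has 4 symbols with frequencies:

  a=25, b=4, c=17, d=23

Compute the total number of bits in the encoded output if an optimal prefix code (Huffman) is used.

134

Greedily combine the two least-frequent nodes:
b(4) + c(17) → 21
21 + d(23) → 44
a(25) + 44 → 69
Total encoded bits = sum of merged weights = 21 + 44 + 69 = 134.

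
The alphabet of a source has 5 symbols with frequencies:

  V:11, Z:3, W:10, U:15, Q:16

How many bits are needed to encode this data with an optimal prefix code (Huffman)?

Greedily combine the two least-frequent nodes:
merge Z(3) and W(10): 13
merge V(11) and 13: 24
merge U(15) and Q(16): 31
merge 24 and 31: 55
Each symbol's bit-cost is frequency × depth; summing gives 123 bits (equivalently 13 + 24 + 31 + 55).

123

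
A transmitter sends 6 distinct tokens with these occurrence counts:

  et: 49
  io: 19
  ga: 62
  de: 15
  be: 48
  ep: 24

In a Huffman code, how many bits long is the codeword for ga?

Build the tree from the bottom:
combine de(15), io(19) → 34
combine ep(24), 34 → 58
combine be(48), et(49) → 97
combine 58, ga(62) → 120
combine 97, 120 → 217
ga's leaf is at depth 2, giving a 2-bit codeword.

2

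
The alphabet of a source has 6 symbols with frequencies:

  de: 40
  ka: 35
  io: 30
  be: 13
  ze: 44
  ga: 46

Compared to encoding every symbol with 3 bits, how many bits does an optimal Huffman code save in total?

90

Fixed-length: 3 bits × 208 symbols = 624 bits.
Huffman merges:
merge be(13) and io(30): 43
merge ka(35) and de(40): 75
merge 43 and ze(44): 87
merge ga(46) and 75: 121
merge 87 and 121: 208
Huffman total = 43 + 75 + 87 + 121 + 208 = 534 bits.
Saving = 624 − 534 = 90 bits.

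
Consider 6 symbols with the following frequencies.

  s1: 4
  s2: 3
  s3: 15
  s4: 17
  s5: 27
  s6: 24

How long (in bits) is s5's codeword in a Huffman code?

Build the tree from the bottom:
combine s2(3), s1(4) → 7
combine 7, s3(15) → 22
combine s4(17), 22 → 39
combine s6(24), s5(27) → 51
combine 39, 51 → 90
s5's leaf is at depth 2, giving a 2-bit codeword.

2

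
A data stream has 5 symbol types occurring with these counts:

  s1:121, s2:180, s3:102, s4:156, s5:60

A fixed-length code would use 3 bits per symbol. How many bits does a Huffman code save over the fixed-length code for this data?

Fixed-length: 3 bits × 619 symbols = 1857 bits.
Huffman merges:
s5(60) + s3(102) → 162
s1(121) + s4(156) → 277
162 + s2(180) → 342
277 + 342 → 619
Huffman total = 162 + 277 + 342 + 619 = 1400 bits.
Saving = 1857 − 1400 = 457 bits.

457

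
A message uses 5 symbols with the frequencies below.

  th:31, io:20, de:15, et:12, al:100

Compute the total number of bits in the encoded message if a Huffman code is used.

Merge the two smallest weights repeatedly:
et(12) + de(15) → 27
io(20) + 27 → 47
th(31) + 47 → 78
78 + al(100) → 178
Each symbol's bit-cost is frequency × depth; summing gives 330 bits (equivalently 27 + 47 + 78 + 178).

330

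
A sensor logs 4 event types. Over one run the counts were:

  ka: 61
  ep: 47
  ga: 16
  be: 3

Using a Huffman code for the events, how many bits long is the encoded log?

212

Build the Huffman tree bottom-up:
combine be(3), ga(16) → 19
combine 19, ep(47) → 66
combine ka(61), 66 → 127
The encoded length is the sum of every internal node's weight: 19 + 66 + 127 = 212 bits.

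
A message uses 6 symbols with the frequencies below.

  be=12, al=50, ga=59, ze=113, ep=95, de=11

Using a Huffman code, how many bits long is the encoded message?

776

Build the Huffman tree bottom-up:
de(11) + be(12) → 23
23 + al(50) → 73
ga(59) + 73 → 132
ep(95) + ze(113) → 208
132 + 208 → 340
Total encoded bits = sum of merged weights = 23 + 73 + 132 + 208 + 340 = 776.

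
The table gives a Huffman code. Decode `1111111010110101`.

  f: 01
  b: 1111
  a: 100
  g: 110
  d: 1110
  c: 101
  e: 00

bdccf

Read left to right; each codeword is recognised as soon as it completes (prefix code):
  1111→b | 1110→d | 101→c | 101→c | 01→f
Decoded message: bdccf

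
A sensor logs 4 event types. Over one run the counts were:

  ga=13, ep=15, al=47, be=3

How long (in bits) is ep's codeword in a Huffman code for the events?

2

Repeatedly merge the two smallest:
be(3) + ga(13) → 16
ep(15) + 16 → 31
31 + al(47) → 78
ep sits 2 levels below the root, so its codeword is 2 bits.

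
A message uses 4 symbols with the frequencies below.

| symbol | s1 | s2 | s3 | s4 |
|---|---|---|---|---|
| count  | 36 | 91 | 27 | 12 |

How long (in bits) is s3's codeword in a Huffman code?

3

Build the tree from the bottom:
merge s4(12) and s3(27): 39
merge s1(36) and 39: 75
merge 75 and s2(91): 166
s3's leaf is at depth 3, giving a 3-bit codeword.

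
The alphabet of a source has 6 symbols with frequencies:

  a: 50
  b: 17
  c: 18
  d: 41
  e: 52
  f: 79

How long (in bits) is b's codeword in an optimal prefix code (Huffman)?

4

Build the tree from the bottom:
combine b(17), c(18) → 35
combine 35, d(41) → 76
combine a(50), e(52) → 102
combine 76, f(79) → 155
combine 102, 155 → 257
b sits 4 levels below the root, so its codeword is 4 bits.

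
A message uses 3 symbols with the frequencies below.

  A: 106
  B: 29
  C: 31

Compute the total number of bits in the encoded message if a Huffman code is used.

226

Merge the two smallest weights repeatedly:
B(29) + C(31) → 60
60 + A(106) → 166
Total encoded bits = sum of merged weights = 60 + 166 = 226.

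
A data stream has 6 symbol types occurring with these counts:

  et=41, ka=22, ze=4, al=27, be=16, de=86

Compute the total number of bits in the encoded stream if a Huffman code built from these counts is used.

436

Greedily combine the two least-frequent nodes:
combine ze(4), be(16) → 20
combine 20, ka(22) → 42
combine al(27), et(41) → 68
combine 42, 68 → 110
combine de(86), 110 → 196
The encoded length is the sum of every internal node's weight: 20 + 42 + 68 + 110 + 196 = 436 bits.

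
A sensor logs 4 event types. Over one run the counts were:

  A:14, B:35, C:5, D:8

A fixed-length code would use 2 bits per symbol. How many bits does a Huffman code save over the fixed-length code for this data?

22

Fixed-length: 2 bits × 62 symbols = 124 bits.
Huffman merges:
C(5) + D(8) → 13
13 + A(14) → 27
27 + B(35) → 62
Huffman total = 13 + 27 + 62 = 102 bits.
Saving = 124 − 102 = 22 bits.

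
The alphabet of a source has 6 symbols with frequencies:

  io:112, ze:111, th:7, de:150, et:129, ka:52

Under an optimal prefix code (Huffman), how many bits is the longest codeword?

4

Merge the two lowest-weight nodes at each step:
merge th(7) and ka(52): 59
merge 59 and ze(111): 170
merge io(112) and et(129): 241
merge de(150) and 170: 320
merge 241 and 320: 561
Maximum depth reached is 4.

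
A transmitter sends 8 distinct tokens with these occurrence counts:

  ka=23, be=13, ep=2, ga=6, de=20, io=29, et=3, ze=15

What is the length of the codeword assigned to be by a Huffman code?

Huffman merges, smallest pair first:
combine ep(2), et(3) → 5
combine 5, ga(6) → 11
combine 11, be(13) → 24
combine ze(15), de(20) → 35
combine ka(23), 24 → 47
combine io(29), 35 → 64
combine 47, 64 → 111
be sits 3 levels below the root, so its codeword is 3 bits.

3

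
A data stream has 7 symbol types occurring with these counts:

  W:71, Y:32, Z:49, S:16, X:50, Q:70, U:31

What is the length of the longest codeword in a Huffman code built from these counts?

Merge the two lowest-weight nodes at each step:
S(16) + U(31) → 47
Y(32) + 47 → 79
Z(49) + X(50) → 99
Q(70) + W(71) → 141
79 + 99 → 178
141 + 178 → 319
Maximum depth reached is 4.

4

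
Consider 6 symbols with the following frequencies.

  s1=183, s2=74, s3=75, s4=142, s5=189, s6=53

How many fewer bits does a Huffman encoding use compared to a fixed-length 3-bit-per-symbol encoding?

Fixed-length: 3 bits × 716 symbols = 2148 bits.
Huffman merges:
combine s6(53), s2(74) → 127
combine s3(75), 127 → 202
combine s4(142), s1(183) → 325
combine s5(189), 202 → 391
combine 325, 391 → 716
Huffman total = 127 + 202 + 325 + 391 + 716 = 1761 bits.
Saving = 2148 − 1761 = 387 bits.

387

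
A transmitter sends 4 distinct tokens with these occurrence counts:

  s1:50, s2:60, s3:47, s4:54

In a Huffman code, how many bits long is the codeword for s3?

Repeatedly merge the two smallest:
combine s3(47), s1(50) → 97
combine s4(54), s2(60) → 114
combine 97, 114 → 211
The subtree containing s3 is merged 2 times, so code length = 2.

2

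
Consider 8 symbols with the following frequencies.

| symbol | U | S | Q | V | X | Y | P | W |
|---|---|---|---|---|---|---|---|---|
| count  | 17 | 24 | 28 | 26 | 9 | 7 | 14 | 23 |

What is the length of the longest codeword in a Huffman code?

Merge the two lowest-weight nodes at each step:
Y(7) + X(9) → 16
P(14) + 16 → 30
U(17) + W(23) → 40
S(24) + V(26) → 50
Q(28) + 30 → 58
40 + 50 → 90
58 + 90 → 148
Maximum depth reached is 4.

4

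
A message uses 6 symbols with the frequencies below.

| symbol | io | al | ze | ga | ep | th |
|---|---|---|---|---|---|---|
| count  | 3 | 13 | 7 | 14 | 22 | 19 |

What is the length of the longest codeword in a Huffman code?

Merge the two lowest-weight nodes at each step:
merge io(3) and ze(7): 10
merge 10 and al(13): 23
merge ga(14) and th(19): 33
merge ep(22) and 23: 45
merge 33 and 45: 78
The first pair merged (io, ze) ends up deepest, at depth 4.

4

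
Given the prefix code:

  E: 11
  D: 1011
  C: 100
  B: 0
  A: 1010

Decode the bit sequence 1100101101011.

Read left to right; each codeword is recognised as soon as it completes (prefix code):
  11→E | 0→B | 0→B | 1011→D | 0→B | 1011→D
Decoded message: EBBDBD

EBBDBD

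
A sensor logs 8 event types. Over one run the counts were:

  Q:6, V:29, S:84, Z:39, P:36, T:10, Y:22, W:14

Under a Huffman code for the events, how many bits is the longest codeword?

5

Merge the two lowest-weight nodes at each step:
merge Q(6) and T(10): 16
merge W(14) and 16: 30
merge Y(22) and V(29): 51
merge 30 and P(36): 66
merge Z(39) and 51: 90
merge 66 and S(84): 150
merge 90 and 150: 240
Maximum depth reached is 5.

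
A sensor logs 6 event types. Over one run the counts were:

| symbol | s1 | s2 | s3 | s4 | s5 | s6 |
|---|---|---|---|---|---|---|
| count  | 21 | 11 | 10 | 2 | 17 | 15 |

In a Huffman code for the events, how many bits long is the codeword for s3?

Repeatedly merge the two smallest:
merge s4(2) and s3(10): 12
merge s2(11) and 12: 23
merge s6(15) and s5(17): 32
merge s1(21) and 23: 44
merge 32 and 44: 76
The subtree containing s3 is merged 4 times, so code length = 4.

4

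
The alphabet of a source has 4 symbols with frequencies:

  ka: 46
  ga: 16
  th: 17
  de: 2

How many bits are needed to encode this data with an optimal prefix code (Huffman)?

134

Greedily combine the two least-frequent nodes:
combine de(2), ga(16) → 18
combine th(17), 18 → 35
combine 35, ka(46) → 81
Each symbol's bit-cost is frequency × depth; summing gives 134 bits (equivalently 18 + 35 + 81).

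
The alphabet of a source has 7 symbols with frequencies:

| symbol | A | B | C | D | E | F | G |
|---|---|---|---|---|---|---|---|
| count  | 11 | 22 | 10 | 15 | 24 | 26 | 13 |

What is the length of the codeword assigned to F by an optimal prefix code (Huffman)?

Build the tree from the bottom:
merge C(10) and A(11): 21
merge G(13) and D(15): 28
merge 21 and B(22): 43
merge E(24) and F(26): 50
merge 28 and 43: 71
merge 50 and 71: 121
The subtree containing F is merged 2 times, so code length = 2.

2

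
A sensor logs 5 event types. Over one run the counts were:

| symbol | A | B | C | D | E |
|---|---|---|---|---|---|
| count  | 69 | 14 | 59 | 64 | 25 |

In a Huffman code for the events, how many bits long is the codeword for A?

2

Build the tree from the bottom:
merge B(14) and E(25): 39
merge 39 and C(59): 98
merge D(64) and A(69): 133
merge 98 and 133: 231
A's leaf is at depth 2, giving a 2-bit codeword.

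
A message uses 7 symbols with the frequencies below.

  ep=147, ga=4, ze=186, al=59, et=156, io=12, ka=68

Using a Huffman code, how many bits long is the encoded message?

Merge the two smallest weights repeatedly:
combine ga(4), io(12) → 16
combine 16, al(59) → 75
combine ka(68), 75 → 143
combine 143, ep(147) → 290
combine et(156), ze(186) → 342
combine 290, 342 → 632
Total encoded bits = sum of merged weights = 16 + 75 + 143 + 290 + 342 + 632 = 1498.

1498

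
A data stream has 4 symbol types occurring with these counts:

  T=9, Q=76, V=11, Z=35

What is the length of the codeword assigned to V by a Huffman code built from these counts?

Huffman merges, smallest pair first:
merge T(9) and V(11): 20
merge 20 and Z(35): 55
merge 55 and Q(76): 131
V sits 3 levels below the root, so its codeword is 3 bits.

3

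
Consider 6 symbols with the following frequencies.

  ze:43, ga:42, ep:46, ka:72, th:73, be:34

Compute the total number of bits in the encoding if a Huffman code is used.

785

Greedily combine the two least-frequent nodes:
merge be(34) and ga(42): 76
merge ze(43) and ep(46): 89
merge ka(72) and th(73): 145
merge 76 and 89: 165
merge 145 and 165: 310
The encoded length is the sum of every internal node's weight: 76 + 89 + 145 + 165 + 310 = 785 bits.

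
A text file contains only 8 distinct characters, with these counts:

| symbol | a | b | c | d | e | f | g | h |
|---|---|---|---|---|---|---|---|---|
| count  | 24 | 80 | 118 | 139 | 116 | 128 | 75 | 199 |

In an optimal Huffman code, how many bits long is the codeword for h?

2

Build the tree from the bottom:
merge a(24) and g(75): 99
merge b(80) and 99: 179
merge e(116) and c(118): 234
merge f(128) and d(139): 267
merge 179 and h(199): 378
merge 234 and 267: 501
merge 378 and 501: 879
h's leaf is at depth 2, giving a 2-bit codeword.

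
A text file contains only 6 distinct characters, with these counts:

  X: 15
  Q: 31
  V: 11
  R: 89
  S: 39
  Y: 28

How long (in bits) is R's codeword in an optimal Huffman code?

Huffman merges, smallest pair first:
V(11) + X(15) → 26
26 + Y(28) → 54
Q(31) + S(39) → 70
54 + 70 → 124
R(89) + 124 → 213
R is merged only at the final step, so code length = 1.

1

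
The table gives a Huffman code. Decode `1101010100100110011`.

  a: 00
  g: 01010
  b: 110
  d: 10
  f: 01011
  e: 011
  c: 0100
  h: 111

bdddcbe

Read left to right; each codeword is recognised as soon as it completes (prefix code):
  110→b | 10→d | 10→d | 10→d | 0100→c | 110→b | 011→e
Decoded message: bdddcbe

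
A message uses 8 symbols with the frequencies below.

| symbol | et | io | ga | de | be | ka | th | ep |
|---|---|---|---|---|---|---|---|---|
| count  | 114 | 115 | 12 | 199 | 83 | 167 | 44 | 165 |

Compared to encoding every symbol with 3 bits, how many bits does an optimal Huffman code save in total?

171

Fixed-length: 3 bits × 899 symbols = 2697 bits.
Huffman merges:
ga(12) + th(44) → 56
56 + be(83) → 139
et(114) + io(115) → 229
139 + ep(165) → 304
ka(167) + de(199) → 366
229 + 304 → 533
366 + 533 → 899
Huffman total = 56 + 139 + 229 + 304 + 366 + 533 + 899 = 2526 bits.
Saving = 2697 − 2526 = 171 bits.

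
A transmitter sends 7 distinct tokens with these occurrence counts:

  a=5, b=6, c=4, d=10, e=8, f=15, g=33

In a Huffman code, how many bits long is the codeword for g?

Build the tree from the bottom:
c(4) + a(5) → 9
b(6) + e(8) → 14
9 + d(10) → 19
14 + f(15) → 29
19 + 29 → 48
g(33) + 48 → 81
g is merged only at the final step, so code length = 1.

1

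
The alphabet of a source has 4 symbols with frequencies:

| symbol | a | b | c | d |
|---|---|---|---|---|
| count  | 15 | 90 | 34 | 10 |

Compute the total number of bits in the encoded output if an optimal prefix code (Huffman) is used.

Merge the two smallest weights repeatedly:
d(10) + a(15) → 25
25 + c(34) → 59
59 + b(90) → 149
Total encoded bits = sum of merged weights = 25 + 59 + 149 = 233.

233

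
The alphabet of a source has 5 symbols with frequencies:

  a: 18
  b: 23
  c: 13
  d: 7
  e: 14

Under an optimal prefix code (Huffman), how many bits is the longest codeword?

Merge the two lowest-weight nodes at each step:
combine d(7), c(13) → 20
combine e(14), a(18) → 32
combine 20, b(23) → 43
combine 32, 43 → 75
Maximum depth reached is 3.

3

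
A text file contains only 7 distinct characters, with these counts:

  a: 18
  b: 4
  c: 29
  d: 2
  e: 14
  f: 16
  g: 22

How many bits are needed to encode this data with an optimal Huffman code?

Build the Huffman tree bottom-up:
d(2) + b(4) → 6
6 + e(14) → 20
f(16) + a(18) → 34
20 + g(22) → 42
c(29) + 34 → 63
42 + 63 → 105
Total encoded bits = sum of merged weights = 6 + 20 + 34 + 42 + 63 + 105 = 270.

270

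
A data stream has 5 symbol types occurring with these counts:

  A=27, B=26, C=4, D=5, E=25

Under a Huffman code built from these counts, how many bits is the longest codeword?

Merge the two lowest-weight nodes at each step:
merge C(4) and D(5): 9
merge 9 and E(25): 34
merge B(26) and A(27): 53
merge 34 and 53: 87
The first pair merged (C, D) ends up deepest, at depth 3.

3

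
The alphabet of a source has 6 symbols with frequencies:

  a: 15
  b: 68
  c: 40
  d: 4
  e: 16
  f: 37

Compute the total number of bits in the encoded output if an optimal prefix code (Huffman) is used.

414

Build the Huffman tree bottom-up:
d(4) + a(15) → 19
e(16) + 19 → 35
35 + f(37) → 72
c(40) + b(68) → 108
72 + 108 → 180
The encoded length is the sum of every internal node's weight: 19 + 35 + 72 + 108 + 180 = 414 bits.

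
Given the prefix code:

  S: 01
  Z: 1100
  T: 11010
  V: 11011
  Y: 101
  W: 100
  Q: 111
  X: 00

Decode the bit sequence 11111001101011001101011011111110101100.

Read left to right; each codeword is recognised as soon as it completes (prefix code):
  111→Q | 1100→Z | 11010→T | 1100→Z | 11010→T | 11011→V | 111→Q | 11010→T | 1100→Z
Decoded message: QZTZTVQTZ

QZTZTVQTZ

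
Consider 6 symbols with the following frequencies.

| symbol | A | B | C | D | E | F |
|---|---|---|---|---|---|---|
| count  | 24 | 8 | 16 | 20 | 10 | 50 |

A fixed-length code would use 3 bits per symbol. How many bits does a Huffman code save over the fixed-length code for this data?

Fixed-length: 3 bits × 128 symbols = 384 bits.
Huffman merges:
combine B(8), E(10) → 18
combine C(16), 18 → 34
combine D(20), A(24) → 44
combine 34, 44 → 78
combine F(50), 78 → 128
Huffman total = 18 + 34 + 44 + 78 + 128 = 302 bits.
Saving = 384 − 302 = 82 bits.

82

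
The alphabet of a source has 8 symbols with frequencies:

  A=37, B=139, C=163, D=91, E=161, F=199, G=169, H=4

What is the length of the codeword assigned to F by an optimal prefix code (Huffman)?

Huffman merges, smallest pair first:
H(4) + A(37) → 41
41 + D(91) → 132
132 + B(139) → 271
E(161) + C(163) → 324
G(169) + F(199) → 368
271 + 324 → 595
368 + 595 → 963
The subtree containing F is merged 2 times, so code length = 2.

2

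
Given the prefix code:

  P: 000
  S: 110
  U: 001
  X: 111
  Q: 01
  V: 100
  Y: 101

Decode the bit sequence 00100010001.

Read left to right; each codeword is recognised as soon as it completes (prefix code):
  001→U | 000→P | 100→V | 01→Q
Decoded message: UPVQ

UPVQ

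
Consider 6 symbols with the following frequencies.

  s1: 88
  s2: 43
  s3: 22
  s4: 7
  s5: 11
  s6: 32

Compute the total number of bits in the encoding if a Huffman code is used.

Build the Huffman tree bottom-up:
merge s4(7) and s5(11): 18
merge 18 and s3(22): 40
merge s6(32) and 40: 72
merge s2(43) and 72: 115
merge s1(88) and 115: 203
Total encoded bits = sum of merged weights = 18 + 40 + 72 + 115 + 203 = 448.

448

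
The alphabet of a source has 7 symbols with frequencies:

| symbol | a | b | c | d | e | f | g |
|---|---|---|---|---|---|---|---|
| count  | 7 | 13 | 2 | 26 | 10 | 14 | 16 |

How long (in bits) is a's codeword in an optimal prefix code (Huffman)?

4

Build the tree from the bottom:
c(2) + a(7) → 9
9 + e(10) → 19
b(13) + f(14) → 27
g(16) + 19 → 35
d(26) + 27 → 53
35 + 53 → 88
The subtree containing a is merged 4 times, so code length = 4.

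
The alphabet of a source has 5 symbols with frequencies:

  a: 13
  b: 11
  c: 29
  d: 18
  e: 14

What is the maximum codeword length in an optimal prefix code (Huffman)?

3

Merge the two lowest-weight nodes at each step:
combine b(11), a(13) → 24
combine e(14), d(18) → 32
combine 24, c(29) → 53
combine 32, 53 → 85
The rarest symbols sit at the bottom; the longest codeword is 3 bits.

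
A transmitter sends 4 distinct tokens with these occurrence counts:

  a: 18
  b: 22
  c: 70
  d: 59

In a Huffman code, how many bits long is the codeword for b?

Huffman merges, smallest pair first:
merge a(18) and b(22): 40
merge 40 and d(59): 99
merge c(70) and 99: 169
b sits 3 levels below the root, so its codeword is 3 bits.

3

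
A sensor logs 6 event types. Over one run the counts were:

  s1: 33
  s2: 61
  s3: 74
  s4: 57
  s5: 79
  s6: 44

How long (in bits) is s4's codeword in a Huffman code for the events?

Huffman merges, smallest pair first:
merge s1(33) and s6(44): 77
merge s4(57) and s2(61): 118
merge s3(74) and 77: 151
merge s5(79) and 118: 197
merge 151 and 197: 348
s4's leaf is at depth 3, giving a 3-bit codeword.

3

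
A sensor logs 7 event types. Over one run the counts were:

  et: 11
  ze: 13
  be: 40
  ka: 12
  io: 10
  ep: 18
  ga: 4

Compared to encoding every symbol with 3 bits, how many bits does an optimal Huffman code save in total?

Fixed-length: 3 bits × 108 symbols = 324 bits.
Huffman merges:
combine ga(4), io(10) → 14
combine et(11), ka(12) → 23
combine ze(13), 14 → 27
combine ep(18), 23 → 41
combine 27, be(40) → 67
combine 41, 67 → 108
Huffman total = 14 + 23 + 27 + 41 + 67 + 108 = 280 bits.
Saving = 324 − 280 = 44 bits.

44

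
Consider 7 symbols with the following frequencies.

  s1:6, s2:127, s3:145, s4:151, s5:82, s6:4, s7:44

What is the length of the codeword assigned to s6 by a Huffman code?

Build the tree from the bottom:
merge s6(4) and s1(6): 10
merge 10 and s7(44): 54
merge 54 and s5(82): 136
merge s2(127) and 136: 263
merge s3(145) and s4(151): 296
merge 263 and 296: 559
The subtree containing s6 is merged 5 times, so code length = 5.

5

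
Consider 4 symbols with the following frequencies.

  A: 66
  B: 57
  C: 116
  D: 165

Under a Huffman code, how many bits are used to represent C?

Build the tree from the bottom:
merge B(57) and A(66): 123
merge C(116) and 123: 239
merge D(165) and 239: 404
C sits 2 levels below the root, so its codeword is 2 bits.

2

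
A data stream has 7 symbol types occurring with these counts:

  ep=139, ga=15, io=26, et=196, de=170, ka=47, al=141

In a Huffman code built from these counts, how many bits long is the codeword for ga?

Huffman merges, smallest pair first:
merge ga(15) and io(26): 41
merge 41 and ka(47): 88
merge 88 and ep(139): 227
merge al(141) and de(170): 311
merge et(196) and 227: 423
merge 311 and 423: 734
ga's leaf is at depth 5, giving a 5-bit codeword.

5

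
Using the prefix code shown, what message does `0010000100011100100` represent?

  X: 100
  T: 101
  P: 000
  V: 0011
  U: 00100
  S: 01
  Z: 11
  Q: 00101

UUSZU

Read left to right; each codeword is recognised as soon as it completes (prefix code):
  00100→U | 00100→U | 01→S | 11→Z | 00100→U
Decoded message: UUSZU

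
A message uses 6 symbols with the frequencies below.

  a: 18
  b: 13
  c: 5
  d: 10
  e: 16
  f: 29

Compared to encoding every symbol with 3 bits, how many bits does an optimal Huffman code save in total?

Fixed-length: 3 bits × 91 symbols = 273 bits.
Huffman merges:
c(5) + d(10) → 15
b(13) + 15 → 28
e(16) + a(18) → 34
28 + f(29) → 57
34 + 57 → 91
Huffman total = 15 + 28 + 34 + 57 + 91 = 225 bits.
Saving = 273 − 225 = 48 bits.

48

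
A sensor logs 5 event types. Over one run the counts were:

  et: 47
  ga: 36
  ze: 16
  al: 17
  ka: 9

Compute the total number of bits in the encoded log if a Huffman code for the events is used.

270

Merge the two smallest weights repeatedly:
ka(9) + ze(16) → 25
al(17) + 25 → 42
ga(36) + 42 → 78
et(47) + 78 → 125
The encoded length is the sum of every internal node's weight: 25 + 42 + 78 + 125 = 270 bits.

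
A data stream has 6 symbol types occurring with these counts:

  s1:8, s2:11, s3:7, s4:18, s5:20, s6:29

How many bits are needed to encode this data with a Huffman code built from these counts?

227

Merge the two smallest weights repeatedly:
combine s3(7), s1(8) → 15
combine s2(11), 15 → 26
combine s4(18), s5(20) → 38
combine 26, s6(29) → 55
combine 38, 55 → 93
Each symbol's bit-cost is frequency × depth; summing gives 227 bits (equivalently 15 + 26 + 38 + 55 + 93).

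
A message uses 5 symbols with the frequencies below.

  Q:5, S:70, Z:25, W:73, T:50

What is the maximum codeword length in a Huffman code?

3

Merge the two lowest-weight nodes at each step:
Q(5) + Z(25) → 30
30 + T(50) → 80
S(70) + W(73) → 143
80 + 143 → 223
The rarest symbols sit at the bottom; the longest codeword is 3 bits.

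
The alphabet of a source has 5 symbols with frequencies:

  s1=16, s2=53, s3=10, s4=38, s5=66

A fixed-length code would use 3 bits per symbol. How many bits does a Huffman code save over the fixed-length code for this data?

159

Fixed-length: 3 bits × 183 symbols = 549 bits.
Huffman merges:
merge s3(10) and s1(16): 26
merge 26 and s4(38): 64
merge s2(53) and 64: 117
merge s5(66) and 117: 183
Huffman total = 26 + 64 + 117 + 183 = 390 bits.
Saving = 549 − 390 = 159 bits.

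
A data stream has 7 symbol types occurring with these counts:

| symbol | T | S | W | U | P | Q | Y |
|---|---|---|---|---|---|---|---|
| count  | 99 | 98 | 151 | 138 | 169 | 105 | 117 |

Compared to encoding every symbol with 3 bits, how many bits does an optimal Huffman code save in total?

Fixed-length: 3 bits × 877 symbols = 2631 bits.
Huffman merges:
S(98) + T(99) → 197
Q(105) + Y(117) → 222
U(138) + W(151) → 289
P(169) + 197 → 366
222 + 289 → 511
366 + 511 → 877
Huffman total = 197 + 222 + 289 + 366 + 511 + 877 = 2462 bits.
Saving = 2631 − 2462 = 169 bits.

169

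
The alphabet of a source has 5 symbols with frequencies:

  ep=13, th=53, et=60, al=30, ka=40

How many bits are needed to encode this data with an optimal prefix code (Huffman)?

Greedily combine the two least-frequent nodes:
combine ep(13), al(30) → 43
combine ka(40), 43 → 83
combine th(53), et(60) → 113
combine 83, 113 → 196
The encoded length is the sum of every internal node's weight: 43 + 83 + 113 + 196 = 435 bits.

435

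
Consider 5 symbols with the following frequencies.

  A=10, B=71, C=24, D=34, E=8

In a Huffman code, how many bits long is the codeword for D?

Build the tree from the bottom:
combine E(8), A(10) → 18
combine 18, C(24) → 42
combine D(34), 42 → 76
combine B(71), 76 → 147
D sits 2 levels below the root, so its codeword is 2 bits.

2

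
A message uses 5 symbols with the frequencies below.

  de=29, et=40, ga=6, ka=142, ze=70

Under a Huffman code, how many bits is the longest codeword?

Merge the two lowest-weight nodes at each step:
ga(6) + de(29) → 35
35 + et(40) → 75
ze(70) + 75 → 145
ka(142) + 145 → 287
Maximum depth reached is 4.

4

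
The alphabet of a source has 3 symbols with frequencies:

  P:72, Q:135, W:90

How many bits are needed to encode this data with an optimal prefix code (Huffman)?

459

Greedily combine the two least-frequent nodes:
merge P(72) and W(90): 162
merge Q(135) and 162: 297
Total encoded bits = sum of merged weights = 162 + 297 = 459.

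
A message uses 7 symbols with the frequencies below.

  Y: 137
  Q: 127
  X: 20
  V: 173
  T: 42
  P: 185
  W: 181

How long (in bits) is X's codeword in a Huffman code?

Repeatedly merge the two smallest:
combine X(20), T(42) → 62
combine 62, Q(127) → 189
combine Y(137), V(173) → 310
combine W(181), P(185) → 366
combine 189, 310 → 499
combine 366, 499 → 865
The subtree containing X is merged 4 times, so code length = 4.

4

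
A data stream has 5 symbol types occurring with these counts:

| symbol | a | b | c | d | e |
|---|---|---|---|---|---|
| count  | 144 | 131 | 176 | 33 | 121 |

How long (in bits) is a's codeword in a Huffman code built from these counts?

Build the tree from the bottom:
combine d(33), e(121) → 154
combine b(131), a(144) → 275
combine 154, c(176) → 330
combine 275, 330 → 605
a sits 2 levels below the root, so its codeword is 2 bits.

2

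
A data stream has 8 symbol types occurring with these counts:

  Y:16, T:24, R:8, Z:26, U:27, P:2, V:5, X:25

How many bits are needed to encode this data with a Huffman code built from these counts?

368

Greedily combine the two least-frequent nodes:
P(2) + V(5) → 7
7 + R(8) → 15
15 + Y(16) → 31
T(24) + X(25) → 49
Z(26) + U(27) → 53
31 + 49 → 80
53 + 80 → 133
Total encoded bits = sum of merged weights = 7 + 15 + 31 + 49 + 53 + 80 + 133 = 368.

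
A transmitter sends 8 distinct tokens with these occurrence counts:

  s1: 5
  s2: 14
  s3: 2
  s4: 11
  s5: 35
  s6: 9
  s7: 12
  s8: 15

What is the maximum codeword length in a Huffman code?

4

Merge the two lowest-weight nodes at each step:
s3(2) + s1(5) → 7
7 + s6(9) → 16
s4(11) + s7(12) → 23
s2(14) + s8(15) → 29
16 + 23 → 39
29 + s5(35) → 64
39 + 64 → 103
The first pair merged (s3, s1) ends up deepest, at depth 4.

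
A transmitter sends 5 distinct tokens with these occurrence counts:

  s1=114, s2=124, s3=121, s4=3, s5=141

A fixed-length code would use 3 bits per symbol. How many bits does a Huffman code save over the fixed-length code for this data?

386

Fixed-length: 3 bits × 503 symbols = 1509 bits.
Huffman merges:
merge s4(3) and s1(114): 117
merge 117 and s3(121): 238
merge s2(124) and s5(141): 265
merge 238 and 265: 503
Huffman total = 117 + 238 + 265 + 503 = 1123 bits.
Saving = 1509 − 1123 = 386 bits.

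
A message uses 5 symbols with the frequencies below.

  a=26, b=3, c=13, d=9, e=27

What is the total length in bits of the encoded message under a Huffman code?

166

Greedily combine the two least-frequent nodes:
combine b(3), d(9) → 12
combine 12, c(13) → 25
combine 25, a(26) → 51
combine e(27), 51 → 78
Each symbol's bit-cost is frequency × depth; summing gives 166 bits (equivalently 12 + 25 + 51 + 78).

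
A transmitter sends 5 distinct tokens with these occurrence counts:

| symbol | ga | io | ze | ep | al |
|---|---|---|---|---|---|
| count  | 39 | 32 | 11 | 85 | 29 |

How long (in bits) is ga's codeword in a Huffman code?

3

Repeatedly merge the two smallest:
ze(11) + al(29) → 40
io(32) + ga(39) → 71
40 + 71 → 111
ep(85) + 111 → 196
The subtree containing ga is merged 3 times, so code length = 3.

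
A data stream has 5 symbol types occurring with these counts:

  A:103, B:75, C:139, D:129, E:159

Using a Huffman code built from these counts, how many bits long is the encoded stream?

1388

Build the Huffman tree bottom-up:
merge B(75) and A(103): 178
merge D(129) and C(139): 268
merge E(159) and 178: 337
merge 268 and 337: 605
Total encoded bits = sum of merged weights = 178 + 268 + 337 + 605 = 1388.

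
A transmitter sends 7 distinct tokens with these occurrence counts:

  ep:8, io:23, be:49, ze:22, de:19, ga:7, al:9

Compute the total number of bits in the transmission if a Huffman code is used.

352

Build the Huffman tree bottom-up:
ga(7) + ep(8) → 15
al(9) + 15 → 24
de(19) + ze(22) → 41
io(23) + 24 → 47
41 + 47 → 88
be(49) + 88 → 137
Total encoded bits = sum of merged weights = 15 + 24 + 41 + 47 + 88 + 137 = 352.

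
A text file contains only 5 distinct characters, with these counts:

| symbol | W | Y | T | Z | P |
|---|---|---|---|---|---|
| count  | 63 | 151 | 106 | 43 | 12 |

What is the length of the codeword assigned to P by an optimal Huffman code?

4

Build the tree from the bottom:
combine P(12), Z(43) → 55
combine 55, W(63) → 118
combine T(106), 118 → 224
combine Y(151), 224 → 375
The subtree containing P is merged 4 times, so code length = 4.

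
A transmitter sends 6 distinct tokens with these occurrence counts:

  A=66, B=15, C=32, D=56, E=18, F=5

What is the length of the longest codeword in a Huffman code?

4

Merge the two lowest-weight nodes at each step:
merge F(5) and B(15): 20
merge E(18) and 20: 38
merge C(32) and 38: 70
merge D(56) and A(66): 122
merge 70 and 122: 192
The first pair merged (F, B) ends up deepest, at depth 4.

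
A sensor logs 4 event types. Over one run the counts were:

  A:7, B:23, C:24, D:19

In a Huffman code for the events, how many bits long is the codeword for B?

Build the tree from the bottom:
merge A(7) and D(19): 26
merge B(23) and C(24): 47
merge 26 and 47: 73
B sits 2 levels below the root, so its codeword is 2 bits.

2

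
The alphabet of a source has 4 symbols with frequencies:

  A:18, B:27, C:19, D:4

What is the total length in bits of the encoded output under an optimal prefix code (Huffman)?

131

Merge the two smallest weights repeatedly:
D(4) + A(18) → 22
C(19) + 22 → 41
B(27) + 41 → 68
Total encoded bits = sum of merged weights = 22 + 41 + 68 = 131.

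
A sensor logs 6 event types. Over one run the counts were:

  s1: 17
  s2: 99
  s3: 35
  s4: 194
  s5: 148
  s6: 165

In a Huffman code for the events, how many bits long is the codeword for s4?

2

Build the tree from the bottom:
s1(17) + s3(35) → 52
52 + s2(99) → 151
s5(148) + 151 → 299
s6(165) + s4(194) → 359
299 + 359 → 658
s4 sits 2 levels below the root, so its codeword is 2 bits.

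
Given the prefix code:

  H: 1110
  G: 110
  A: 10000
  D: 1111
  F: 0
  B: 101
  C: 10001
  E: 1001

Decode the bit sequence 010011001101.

FEEB

Read left to right; each codeword is recognised as soon as it completes (prefix code):
  0→F | 1001→E | 1001→E | 101→B
Decoded message: FEEB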